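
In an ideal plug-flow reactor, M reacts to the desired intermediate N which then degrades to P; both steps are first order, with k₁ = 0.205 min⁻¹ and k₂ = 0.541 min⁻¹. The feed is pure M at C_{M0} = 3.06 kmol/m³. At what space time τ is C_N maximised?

2.89 min

For first-order series the maximum of C_N occurs at τ_opt = ln(k₂/k₁)/(k₂−k₁).
= ln(0.541/0.205)/(0.541−0.205) = ln(2.639)/0.3360 = 0.9704/0.3360 = 2.89 min.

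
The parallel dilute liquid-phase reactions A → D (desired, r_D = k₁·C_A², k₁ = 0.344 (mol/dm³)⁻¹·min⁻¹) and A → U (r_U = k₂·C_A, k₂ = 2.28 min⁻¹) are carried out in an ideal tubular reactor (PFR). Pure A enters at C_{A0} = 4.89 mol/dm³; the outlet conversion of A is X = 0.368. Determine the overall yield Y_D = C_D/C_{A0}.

0.138

C_A = C_{A0}(1−X) = 3.090 mol/dm³.
Along a PFR/batch, dC_U/dC_A = −r_U/(r_D+r_U) = −k₂/(k₂+k₁·C_A).
Integrating from C_{A0} to C_A: C_U = (2.28/0.344)·ln[(2.28+0.344·4.89)/(2.28+0.344·3.09)] = 6.628·ln(3.962/3.343) = 1.126 mol/dm³.
Then C_D = (C_{A0}−C_A) − C_U = 1.800 − 1.126 = 0.6735 mol/dm³.
Y_D = C_D/C_{A0} = 0.6735/4.89 = 0.138.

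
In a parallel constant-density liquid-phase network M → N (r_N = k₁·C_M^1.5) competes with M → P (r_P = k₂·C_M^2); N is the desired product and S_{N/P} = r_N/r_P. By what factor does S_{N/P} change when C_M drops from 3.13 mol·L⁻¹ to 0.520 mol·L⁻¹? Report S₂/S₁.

S_{N/P} = (k₁/k₂)·C_M^-0.5, so S₂/S₁ = (C_{M,2}/C_{M,1})^-0.5.
= (0.520/3.13)^(-0.5) = (0.1661)^(-0.5) = 2.45.
Selectivity toward N rises as C_M falls — low-concentration operation is favoured.

2.45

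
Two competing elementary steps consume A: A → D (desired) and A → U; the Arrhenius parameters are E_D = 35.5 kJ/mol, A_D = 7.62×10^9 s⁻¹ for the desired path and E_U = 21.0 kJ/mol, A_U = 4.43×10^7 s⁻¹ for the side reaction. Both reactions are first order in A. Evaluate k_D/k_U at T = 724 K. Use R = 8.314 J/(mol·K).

With equal orders, S_{D/U} = k_D/k_U = (A_D/A_U)·exp[(E_U−E_D)/(RT)].
(E_U−E_D)/(RT) = (21.0−35.5)×10³/(8.314×724) = -14500/6019 = -2.409.
k_D/k_U = (7.62×10^9/4.43×10^7)·exp(-2.409) = 172.0 × 0.08991 = 15.5.

15.5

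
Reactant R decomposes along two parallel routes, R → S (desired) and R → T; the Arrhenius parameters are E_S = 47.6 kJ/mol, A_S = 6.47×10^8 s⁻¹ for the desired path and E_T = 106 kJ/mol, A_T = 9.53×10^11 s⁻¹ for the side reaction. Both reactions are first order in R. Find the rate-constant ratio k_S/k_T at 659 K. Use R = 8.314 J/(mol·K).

k_S/k_T = (A_S/A_T)·exp[−(E_S−E_T)/(RT)] = (A_S/A_T)·exp[(E_T−E_S)/(RT)].
(E_T−E_S)/(RT) = (106−47.6)×10³/(8.314×659) = 58400/5479 = 10.66.
k_S/k_T = (6.47×10^8/9.53×10^11)·exp(10.66) = 6.789×10^-4 × 42575 = 28.9.
Since E_S < E_T, lowering the temperature improves selectivity toward S.

28.9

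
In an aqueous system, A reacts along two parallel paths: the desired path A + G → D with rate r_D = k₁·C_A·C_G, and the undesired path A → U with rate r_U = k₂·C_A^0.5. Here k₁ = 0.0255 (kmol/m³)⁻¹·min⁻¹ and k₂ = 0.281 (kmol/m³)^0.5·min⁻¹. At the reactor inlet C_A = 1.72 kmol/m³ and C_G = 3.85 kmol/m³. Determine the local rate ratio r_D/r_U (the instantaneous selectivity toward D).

0.458

S_{D/U} = r_D/r_U = (k₁·C_A·C_G)/(k₂·C_A^0.5) = (k₁/k₂)·C_A^0.5·C_G.
= (0.0255×1.720×3.850) / (0.281×1.720^0.5) = 0.1689/0.3685 = 0.458.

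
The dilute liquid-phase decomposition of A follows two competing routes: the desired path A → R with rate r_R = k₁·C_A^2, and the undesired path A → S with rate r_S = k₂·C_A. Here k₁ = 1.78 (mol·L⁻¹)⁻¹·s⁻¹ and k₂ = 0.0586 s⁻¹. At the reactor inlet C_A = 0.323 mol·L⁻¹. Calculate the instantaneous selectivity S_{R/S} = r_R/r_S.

S_{R/S} = r_R/r_S = (k₁·C_A^2)/(k₂·C_A) = (k₁/k₂)·C_A.
= (1.78×0.3230^2) / (0.0586×0.3230) = 0.1857/0.01893 = 9.81.
Since the desired path is higher order in A, keeping C_A high (PFR or concentrated feed) favours R.

9.81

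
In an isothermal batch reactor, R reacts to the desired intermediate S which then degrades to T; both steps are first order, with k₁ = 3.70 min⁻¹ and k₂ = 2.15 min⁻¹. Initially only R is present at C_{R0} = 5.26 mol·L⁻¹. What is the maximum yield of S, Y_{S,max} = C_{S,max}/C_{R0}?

For a first-order series the maximum intermediate yield is C_{S,max}/C_{R0} = (k₁/k₂)^[k₂/(k₂−k₁)].
= (3.70/2.15)^(2.15/(2.15−3.70)) = (1.721)^(-1.387) = 0.4709.

0.471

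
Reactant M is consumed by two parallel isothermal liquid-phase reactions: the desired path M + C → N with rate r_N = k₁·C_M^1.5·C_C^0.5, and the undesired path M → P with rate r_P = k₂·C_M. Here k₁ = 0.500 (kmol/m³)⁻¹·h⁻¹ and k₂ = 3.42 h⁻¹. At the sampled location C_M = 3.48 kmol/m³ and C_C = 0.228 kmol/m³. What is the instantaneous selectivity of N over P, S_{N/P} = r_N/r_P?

0.130

S_{N/P} = r_N/r_P = (k₁·C_M^1.5·C_C^0.5)/(k₂·C_M) = (k₁/k₂)·C_M^0.5·C_C^0.5.
= (0.500×3.480^1.5×0.2280^0.5) / (3.42×3.480) = 1.550/11.90 = 0.130.
Since the desired path is higher order in M, keeping C_M high (PFR or concentrated feed) favours N.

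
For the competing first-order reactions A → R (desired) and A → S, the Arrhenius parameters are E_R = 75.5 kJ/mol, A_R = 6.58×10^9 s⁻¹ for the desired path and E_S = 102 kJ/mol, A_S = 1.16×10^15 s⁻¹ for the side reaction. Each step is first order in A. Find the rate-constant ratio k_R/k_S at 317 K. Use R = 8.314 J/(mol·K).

Since both paths have the same order in A, the concentration cancels and S_{R/S} = k_R/k_S = (A_R/A_S)·exp[(E_S−E_R)/(RT)].
(E_S−E_R)/(RT) = (102−75.5)×10³/(8.314×317) = 26500/2636 = 10.05.
k_R/k_S = (6.58×10^9/1.16×10^15)·exp(10.05) = 5.672×10^-6 × 23269 = 0.132.
Since E_R < E_S, lowering the temperature improves selectivity toward R.

0.132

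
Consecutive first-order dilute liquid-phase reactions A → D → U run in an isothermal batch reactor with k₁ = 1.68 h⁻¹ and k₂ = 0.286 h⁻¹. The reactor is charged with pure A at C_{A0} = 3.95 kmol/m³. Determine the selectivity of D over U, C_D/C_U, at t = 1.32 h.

3.54

For first-order series with pure A initially, C_D(t) = k₁C_{A0}/(k₂−k₁)·(e^(−k₁t) − e^(−k₂t)).
e^(−k₁t) = e^(−1.68×1.32) = e^(−2.218) = 0.1089; e^(−k₂t) = e^(−0.3775) = 0.6856.
C_D = 1.68×3.95/(0.286−1.68) × (0.1089−0.6856) = (-4.760)×(-0.5767) = 2.745 kmol/m³.
C_A = C_{A0}e^(−k₁t) = 0.4300 kmol/m³, so C_U = C_{A0}−C_A−C_D = 0.7747 kmol/m³; C_D/C_U = 3.54.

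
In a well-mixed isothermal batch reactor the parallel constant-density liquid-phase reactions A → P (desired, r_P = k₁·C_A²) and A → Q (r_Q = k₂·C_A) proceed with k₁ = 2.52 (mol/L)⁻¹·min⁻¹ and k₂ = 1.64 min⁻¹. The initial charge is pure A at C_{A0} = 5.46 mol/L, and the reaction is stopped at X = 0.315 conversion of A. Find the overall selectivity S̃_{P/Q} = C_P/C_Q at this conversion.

C_A = C_{A0}(1−X) = 3.740 mol/L.
Along a PFR/batch, dC_Q/dC_A = −r_Q/(r_P+r_Q) = −k₂/(k₂+k₁·C_A).
Integrating from C_{A0} to C_A: C_Q = (1.64/2.52)·ln[(1.64+2.52·5.46)/(1.64+2.52·3.74)] = 0.6508·ln(15.40/11.07) = 0.2151 mol/L.
Then C_P = (C_{A0}−C_A) − C_Q = 1.720 − 0.2151 = 1.505 mol/L.
S̃_{P/Q} = C_P/C_Q = 1.505/0.2151 = 7.00.

7.00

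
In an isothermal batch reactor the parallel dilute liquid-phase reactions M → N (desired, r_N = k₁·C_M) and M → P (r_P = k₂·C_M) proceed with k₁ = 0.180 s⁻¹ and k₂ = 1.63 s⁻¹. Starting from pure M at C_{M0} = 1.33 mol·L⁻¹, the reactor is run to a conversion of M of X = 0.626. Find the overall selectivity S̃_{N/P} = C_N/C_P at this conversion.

0.110

C_M = C_{M0}(1−X) = 0.4974 mol·L⁻¹.
Both paths are first order in M, so the instantaneous fraction to N is constant: dC_N/d(−C_M) = k₁/(k₁+k₂) = 0.09945.
C_N = 0.09945·(C_{M0}−C_M) = 0.09945×0.8326 = 0.0828 mol·L⁻¹.
C_P = (C_{M0}−C_M)−C_N = 0.7498 mol·L⁻¹; S̃_{N/P} = 0.08280/0.7498 = 0.110.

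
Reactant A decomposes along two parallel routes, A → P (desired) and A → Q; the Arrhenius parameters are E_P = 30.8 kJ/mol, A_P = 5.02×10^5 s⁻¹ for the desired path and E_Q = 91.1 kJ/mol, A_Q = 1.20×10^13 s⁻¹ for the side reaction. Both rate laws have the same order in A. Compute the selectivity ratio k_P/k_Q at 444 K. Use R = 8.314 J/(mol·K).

0.520

k_P/k_Q = (A_P/A_Q)·exp[−(E_P−E_Q)/(RT)] = (A_P/A_Q)·exp[(E_Q−E_P)/(RT)].
(E_Q−E_P)/(RT) = (91.1−30.8)×10³/(8.314×444) = 60300/3691 = 16.34.
k_P/k_Q = (5.02×10^5/1.20×10^13)·exp(16.34) = 4.183×10^-8 × 1.242×10^7 = 0.520.
Since E_P < E_Q, lowering the temperature improves selectivity toward P.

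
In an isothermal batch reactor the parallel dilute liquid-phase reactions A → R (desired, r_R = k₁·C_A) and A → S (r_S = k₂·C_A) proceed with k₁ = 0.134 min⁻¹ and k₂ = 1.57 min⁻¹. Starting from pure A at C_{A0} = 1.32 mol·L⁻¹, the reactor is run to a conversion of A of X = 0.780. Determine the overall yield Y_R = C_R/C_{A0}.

0.0613

C_A = C_{A0}(1−X) = 0.2904 mol·L⁻¹.
Both paths are first order in A, so the instantaneous fraction to R is constant: dC_R/d(−C_A) = k₁/(k₁+k₂) = 0.07864.
C_R = 0.07864·(C_{A0}−C_A) = 0.07864×1.030 = 0.0810 mol·L⁻¹.
Y_R = C_R/C_{A0} = 0.08097/1.32 = 0.0613.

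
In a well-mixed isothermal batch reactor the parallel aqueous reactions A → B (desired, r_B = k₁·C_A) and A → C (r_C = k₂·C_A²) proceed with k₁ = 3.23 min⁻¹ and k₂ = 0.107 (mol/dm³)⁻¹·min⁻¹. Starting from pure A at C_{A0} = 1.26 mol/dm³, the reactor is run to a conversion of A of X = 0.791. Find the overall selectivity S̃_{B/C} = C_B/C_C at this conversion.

C_A = C_{A0}(1−X) = 0.2633 mol/dm³.
Along a PFR/batch, dC_B/dC_A = −r_B/(r_B+r_C) = −k₁/(k₁+k₂·C_A).
Integrating from C_{A0} to C_A: C_B = (3.23/0.107)·ln[(3.23+0.107·1.26)/(3.23+0.107·0.263)] = 30.19·ln(3.365/3.258) = 0.9722 mol/dm³.
C_C = (C_{A0}−C_A)−C_B = 0.02444 mol/dm³; S̃_{B/C} = 0.9722/0.02444 = 39.8.

39.8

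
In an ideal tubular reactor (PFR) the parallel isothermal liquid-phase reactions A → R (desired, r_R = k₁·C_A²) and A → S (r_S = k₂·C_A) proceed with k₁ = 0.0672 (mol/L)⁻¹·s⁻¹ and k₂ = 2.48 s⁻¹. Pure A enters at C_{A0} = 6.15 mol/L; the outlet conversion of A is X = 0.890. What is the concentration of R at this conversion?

0.456 mol/L

C_A = C_{A0}(1−X) = 0.6765 mol/L.
Along a PFR/batch, dC_S/dC_A = −r_S/(r_R+r_S) = −k₂/(k₂+k₁·C_A).
Integrating from C_{A0} to C_A: C_S = (2.48/0.0672)·ln[(2.48+0.0672·6.15)/(2.48+0.0672·0.676)] = 36.90·ln(2.893/2.525) = 5.018 mol/L.
Then C_R = (C_{A0}−C_A) − C_S = 5.474 − 5.018 = 0.4557 mol/L.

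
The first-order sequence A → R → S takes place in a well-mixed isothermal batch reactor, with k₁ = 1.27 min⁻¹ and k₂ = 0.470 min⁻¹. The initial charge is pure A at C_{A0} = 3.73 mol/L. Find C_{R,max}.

At the optimum, C_{R,max}/C_{A0} = (k₁/k₂)^[k₂/(k₂−k₁)].
= (1.27/0.470)^(0.470/(0.470−1.27)) = (2.702)^(-0.5875) = 0.5577.
C_{R,max} = 0.5577×3.73 = 2.08 mol/L.

2.08 mol/L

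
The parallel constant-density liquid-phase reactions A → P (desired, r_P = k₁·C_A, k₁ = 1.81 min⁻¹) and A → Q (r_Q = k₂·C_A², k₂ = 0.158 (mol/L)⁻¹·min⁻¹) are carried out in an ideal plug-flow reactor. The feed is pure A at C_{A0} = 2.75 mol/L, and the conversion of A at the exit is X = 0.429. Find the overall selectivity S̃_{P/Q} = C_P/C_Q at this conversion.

C_A = C_{A0}(1−X) = 1.570 mol/L.
Along a PFR/batch, dC_P/dC_A = −r_P/(r_P+r_Q) = −k₁/(k₁+k₂·C_A).
Integrating from C_{A0} to C_A: C_P = (1.81/0.158)·ln[(1.81+0.158·2.75)/(1.81+0.158·1.57)] = 11.46·ln(2.244/2.058) = 0.9932 mol/L.
C_Q = (C_{A0}−C_A)−C_P = 0.1865 mol/L; S̃_{P/Q} = 0.9932/0.1865 = 5.32.

5.32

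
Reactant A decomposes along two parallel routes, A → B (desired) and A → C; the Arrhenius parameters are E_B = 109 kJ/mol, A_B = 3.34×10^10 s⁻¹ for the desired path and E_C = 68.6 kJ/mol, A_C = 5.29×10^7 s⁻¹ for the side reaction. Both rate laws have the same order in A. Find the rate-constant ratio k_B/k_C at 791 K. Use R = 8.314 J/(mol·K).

1.36

With equal orders, S_{B/C} = k_B/k_C = (A_B/A_C)·exp[(E_C−E_B)/(RT)].
(E_C−E_B)/(RT) = (68.6−109)×10³/(8.314×791) = -40400/6576 = -6.143.
k_B/k_C = (3.34×10^10/5.29×10^7)·exp(-6.143) = 631.4 × 0.002148 = 1.36.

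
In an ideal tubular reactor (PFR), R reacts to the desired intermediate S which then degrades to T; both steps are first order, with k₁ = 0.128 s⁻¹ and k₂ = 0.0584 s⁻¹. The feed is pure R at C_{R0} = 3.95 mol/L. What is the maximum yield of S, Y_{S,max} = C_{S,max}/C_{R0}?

0.518

At the optimum, C_{S,max}/C_{R0} = (k₁/k₂)^[k₂/(k₂−k₁)].
= (0.128/0.0584)^(0.0584/(0.0584−0.128)) = (2.192)^(-0.8391) = 0.5177.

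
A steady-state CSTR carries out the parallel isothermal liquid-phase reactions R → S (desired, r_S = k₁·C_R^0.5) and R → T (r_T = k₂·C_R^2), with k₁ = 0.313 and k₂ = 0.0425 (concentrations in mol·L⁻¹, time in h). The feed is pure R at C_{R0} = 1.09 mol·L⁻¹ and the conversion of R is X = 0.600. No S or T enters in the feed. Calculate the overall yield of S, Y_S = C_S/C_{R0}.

Exit C_R = C_{R0}(1−X) = 1.09×0.400 = 0.4360 mol·L⁻¹.
Rates in a CSTR are evaluated at the outlet concentration: r_S = 0.313×0.4360^0.5 = 0.2067, r_T = 0.0425×0.4360^2 = 0.008079.
Fraction of consumed R going to S: r_S/(r_S+r_T) = 0.9624.
C_S = 0.9624·C_{R0}·X = 0.9624×1.09×0.600 = 0.629 mol·L⁻¹; Y_S = C_S/C_{R0} = 0.577.

0.577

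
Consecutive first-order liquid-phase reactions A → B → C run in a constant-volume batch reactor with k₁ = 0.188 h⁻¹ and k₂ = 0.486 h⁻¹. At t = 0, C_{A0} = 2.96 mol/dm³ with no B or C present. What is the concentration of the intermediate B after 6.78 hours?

0.453 mol/dm³

Solving the coupled first-order balances gives C_B(t) = [k₁/(k₂−k₁)]·C_{A0}·(e^(−k₁t) − e^(−k₂t)).
e^(−k₁t) = e^(−0.188×6.78) = e^(−1.275) = 0.2795; e^(−k₂t) = e^(−3.295) = 0.03707.
C_B = 0.188×2.96/(0.486−0.188) × (0.2795−0.03707) = 1.867×0.2425 = 0.4528 mol/dm³.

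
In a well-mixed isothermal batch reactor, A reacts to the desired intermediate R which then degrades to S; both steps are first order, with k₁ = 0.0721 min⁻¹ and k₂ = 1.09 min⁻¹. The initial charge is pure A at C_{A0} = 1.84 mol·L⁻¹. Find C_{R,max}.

0.100 mol·L⁻¹

At the optimum, C_{R,max}/C_{A0} = (k₁/k₂)^[k₂/(k₂−k₁)].
= (0.0721/1.09)^(1.09/(1.09−0.0721)) = (0.06615)^(1.071) = 0.05457.
C_{R,max} = 0.05457×1.84 = 0.100 mol·L⁻¹.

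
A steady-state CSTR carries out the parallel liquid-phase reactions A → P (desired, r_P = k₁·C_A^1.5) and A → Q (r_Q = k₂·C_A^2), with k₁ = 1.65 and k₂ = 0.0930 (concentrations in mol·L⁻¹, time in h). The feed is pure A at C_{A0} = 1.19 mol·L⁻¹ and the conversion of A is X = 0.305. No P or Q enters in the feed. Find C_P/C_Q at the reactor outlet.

19.5

Exit C_A = C_{A0}(1−X) = 1.19×0.695 = 0.8271 mol·L⁻¹.
In a CSTR the entire volume is at exit conditions, so r_P = 1.65×0.8271^1.5 = 1.241 and r_Q = 0.0930×0.8271^2 = 0.06361.
Overall selectivity = C_P/C_Q = r_Pτ/(r_Qτ) = r_P/r_Q = 19.5.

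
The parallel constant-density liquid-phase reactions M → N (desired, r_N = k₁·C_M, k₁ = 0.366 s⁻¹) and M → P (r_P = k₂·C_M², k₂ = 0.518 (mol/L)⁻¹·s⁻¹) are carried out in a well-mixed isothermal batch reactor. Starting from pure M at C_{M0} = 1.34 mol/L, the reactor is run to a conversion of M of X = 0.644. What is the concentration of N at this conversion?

C_M = C_{M0}(1−X) = 0.4770 mol/L.
Along a PFR/batch, dC_N/dC_M = −r_N/(r_N+r_P) = −k₁/(k₁+k₂·C_M).
Integrating from C_{M0} to C_M: C_N = (0.366/0.518)·ln[(0.366+0.518·1.34)/(0.366+0.518·0.477)] = 0.7066·ln(1.060/0.6131) = 0.3869 mol/L.

0.387 mol/L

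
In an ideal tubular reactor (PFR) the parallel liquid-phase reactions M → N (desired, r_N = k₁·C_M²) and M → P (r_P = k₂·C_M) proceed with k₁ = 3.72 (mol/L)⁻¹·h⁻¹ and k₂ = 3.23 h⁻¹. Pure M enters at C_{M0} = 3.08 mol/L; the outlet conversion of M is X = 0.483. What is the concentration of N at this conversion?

1.08 mol/L

C_M = C_{M0}(1−X) = 1.592 mol/L.
Along a PFR/batch, dC_P/dC_M = −r_P/(r_N+r_P) = −k₂/(k₂+k₁·C_M).
Integrating from C_{M0} to C_M: C_P = (3.23/3.72)·ln[(3.23+3.72·3.08)/(3.23+3.72·1.59)] = 0.8683·ln(14.69/9.154) = 0.4106 mol/L.
Then C_N = (C_{M0}−C_M) − C_P = 1.488 − 0.4106 = 1.077 mol/L.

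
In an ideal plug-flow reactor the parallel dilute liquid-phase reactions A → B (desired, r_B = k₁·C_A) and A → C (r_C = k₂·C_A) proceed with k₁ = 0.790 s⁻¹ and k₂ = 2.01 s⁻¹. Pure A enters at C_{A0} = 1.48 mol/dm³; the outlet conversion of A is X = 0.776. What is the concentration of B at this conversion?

0.324 mol/dm³

C_A = C_{A0}(1−X) = 0.3315 mol/dm³.
Both paths are first order in A, so the instantaneous fraction to B is constant: dC_B/d(−C_A) = k₁/(k₁+k₂) = 0.2821.
C_B = 0.2821·(C_{A0}−C_A) = 0.2821×1.148 = 0.324 mol/dm³.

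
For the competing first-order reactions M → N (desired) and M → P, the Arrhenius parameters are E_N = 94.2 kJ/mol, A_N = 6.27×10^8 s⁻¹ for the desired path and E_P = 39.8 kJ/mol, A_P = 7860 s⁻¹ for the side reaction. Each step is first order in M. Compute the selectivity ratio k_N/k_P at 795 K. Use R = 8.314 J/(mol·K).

21.3

k_N/k_P = (A_N/A_P)·exp[−(E_N−E_P)/(RT)] = (A_N/A_P)·exp[(E_P−E_N)/(RT)].
(E_P−E_N)/(RT) = (39.8−94.2)×10³/(8.314×795) = -54400/6610 = -8.230.
k_N/k_P = (6.27×10^8/7860)·exp(-8.230) = 79771 × 2.664×10^-4 = 21.3.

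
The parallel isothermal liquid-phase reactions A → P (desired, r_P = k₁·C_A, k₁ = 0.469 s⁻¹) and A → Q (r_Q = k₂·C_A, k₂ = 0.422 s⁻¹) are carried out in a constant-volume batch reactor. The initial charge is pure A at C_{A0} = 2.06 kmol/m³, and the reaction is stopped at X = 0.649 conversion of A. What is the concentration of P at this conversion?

0.704 kmol/m³

C_A = C_{A0}(1−X) = 0.7231 kmol/m³.
Both paths are first order in A, so the instantaneous fraction to P is constant: dC_P/d(−C_A) = k₁/(k₁+k₂) = 0.5264.
C_P = 0.5264·(C_{A0}−C_A) = 0.5264×1.337 = 0.704 kmol/m³.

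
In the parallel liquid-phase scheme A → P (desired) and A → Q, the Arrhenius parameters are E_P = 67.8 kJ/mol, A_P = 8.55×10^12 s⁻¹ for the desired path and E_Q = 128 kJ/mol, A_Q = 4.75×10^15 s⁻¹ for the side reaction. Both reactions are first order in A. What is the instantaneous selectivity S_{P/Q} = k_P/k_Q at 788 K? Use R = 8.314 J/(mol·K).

17.6

k_P/k_Q = (A_P/A_Q)·exp[−(E_P−E_Q)/(RT)] = (A_P/A_Q)·exp[(E_Q−E_P)/(RT)].
(E_Q−E_P)/(RT) = (128−67.8)×10³/(8.314×788) = 60200/6551 = 9.189.
k_P/k_Q = (8.55×10^12/4.75×10^15)·exp(9.189) = 0.001800 × 9787 = 17.6.
Since E_P < E_Q, lowering the temperature improves selectivity toward P.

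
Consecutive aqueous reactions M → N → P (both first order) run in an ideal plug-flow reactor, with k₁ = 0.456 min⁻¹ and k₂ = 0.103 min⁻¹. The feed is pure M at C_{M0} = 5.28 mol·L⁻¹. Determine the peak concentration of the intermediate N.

3.42 mol·L⁻¹

At the optimum, C_{N,max}/C_{M0} = (k₁/k₂)^[k₂/(k₂−k₁)].
= (0.456/0.103)^(0.103/(0.103−0.456)) = (4.427)^(-0.2918) = 0.6478.
C_{N,max} = 0.6478×5.28 = 3.42 mol·L⁻¹.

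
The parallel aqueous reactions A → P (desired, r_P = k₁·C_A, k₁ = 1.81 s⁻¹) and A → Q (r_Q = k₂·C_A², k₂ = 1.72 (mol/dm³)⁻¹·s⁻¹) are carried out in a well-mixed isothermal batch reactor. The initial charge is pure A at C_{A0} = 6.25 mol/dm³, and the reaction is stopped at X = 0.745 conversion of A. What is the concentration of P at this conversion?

C_A = C_{A0}(1−X) = 1.594 mol/dm³.
Along a PFR/batch, dC_P/dC_A = −r_P/(r_P+r_Q) = −k₁/(k₁+k₂·C_A).
Integrating from C_{A0} to C_A: C_P = (1.81/1.72)·ln[(1.81+1.72·6.25)/(1.81+1.72·1.59)] = 1.052·ln(12.56/4.551) = 1.068 mol/dm³.

1.07 mol/dm³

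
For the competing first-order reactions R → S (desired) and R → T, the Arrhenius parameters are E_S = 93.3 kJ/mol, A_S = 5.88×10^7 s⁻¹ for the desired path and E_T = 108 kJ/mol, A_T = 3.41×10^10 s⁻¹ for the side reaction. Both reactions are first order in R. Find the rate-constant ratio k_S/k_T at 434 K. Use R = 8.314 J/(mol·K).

0.101

With equal orders, S_{S/T} = k_S/k_T = (A_S/A_T)·exp[(E_T−E_S)/(RT)].
(E_T−E_S)/(RT) = (108−93.3)×10³/(8.314×434) = 14700/3608 = 4.074.
k_S/k_T = (5.88×10^7/3.41×10^10)·exp(4.074) = 0.001724 × 58.79 = 0.101.
Since E_S < E_T, lowering the temperature improves selectivity toward S.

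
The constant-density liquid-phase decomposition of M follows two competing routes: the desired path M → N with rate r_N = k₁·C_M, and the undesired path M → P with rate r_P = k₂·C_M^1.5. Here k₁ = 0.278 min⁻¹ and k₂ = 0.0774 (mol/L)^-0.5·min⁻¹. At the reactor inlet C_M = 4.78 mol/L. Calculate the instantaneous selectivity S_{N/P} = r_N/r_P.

1.64

S_{N/P} = r_N/r_P = (k₁·C_M)/(k₂·C_M^1.5) = (k₁/k₂)·C_M^-0.5.
= (0.278×4.780) / (0.0774×4.780^1.5) = 1.329/0.8089 = 1.64.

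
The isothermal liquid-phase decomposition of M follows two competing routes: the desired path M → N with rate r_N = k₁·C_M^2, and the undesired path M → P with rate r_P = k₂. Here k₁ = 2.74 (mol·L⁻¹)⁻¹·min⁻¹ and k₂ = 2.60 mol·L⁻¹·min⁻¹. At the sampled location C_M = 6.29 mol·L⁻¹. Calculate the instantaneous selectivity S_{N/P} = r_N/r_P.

41.7

S_{N/P} = r_N/r_P = (k₁·C_M^2)/(k₂) = (k₁/k₂)·C_M^2.
= (2.74×6.290^2) / (2.60) = 108.4/2.600 = 41.7.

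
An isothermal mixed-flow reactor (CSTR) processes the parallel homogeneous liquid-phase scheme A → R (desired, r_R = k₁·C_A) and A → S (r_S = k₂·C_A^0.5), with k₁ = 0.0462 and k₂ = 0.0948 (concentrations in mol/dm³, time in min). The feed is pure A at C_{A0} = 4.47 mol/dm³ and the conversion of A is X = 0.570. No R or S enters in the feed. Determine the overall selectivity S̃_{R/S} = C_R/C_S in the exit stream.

0.676

Exit C_A = C_{A0}(1−X) = 4.47×0.430 = 1.922 mol/dm³.
A CSTR operates uniformly at the exit composition, giving r_R = 0.08880 and r_S = 0.1314 (each k·C_A^n at C_A = 1.922).
Overall selectivity = C_R/C_S = r_Rτ/(r_Sτ) = r_R/r_S = 0.676.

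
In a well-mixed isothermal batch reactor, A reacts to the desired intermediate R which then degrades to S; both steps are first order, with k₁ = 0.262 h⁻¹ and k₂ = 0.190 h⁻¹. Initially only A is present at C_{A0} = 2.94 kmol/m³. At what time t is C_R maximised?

4.46 h

The intermediate peaks when r₁ = r₂, i.e. k₁e^(−k₁t) = k₂e^(−k₂t), giving t_opt = ln(k₂/k₁)/(k₂−k₁).
= ln(0.190/0.262)/(0.190−0.262) = ln(0.7252)/-0.07200 = -0.3213/-0.07200 = 4.46 h.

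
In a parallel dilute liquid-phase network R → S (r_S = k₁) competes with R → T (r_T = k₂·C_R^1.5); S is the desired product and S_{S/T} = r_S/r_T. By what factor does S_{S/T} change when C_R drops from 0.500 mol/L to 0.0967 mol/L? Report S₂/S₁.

11.8

S_{S/T} = (k₁/k₂)·C_R^-1.5, so S₂/S₁ = (C_{R,2}/C_{R,1})^-1.5.
= (0.0967/0.500)^(-1.5) = (0.1934)^(-1.5) = 11.8.
Selectivity toward S rises as C_R falls — low-concentration operation is favoured.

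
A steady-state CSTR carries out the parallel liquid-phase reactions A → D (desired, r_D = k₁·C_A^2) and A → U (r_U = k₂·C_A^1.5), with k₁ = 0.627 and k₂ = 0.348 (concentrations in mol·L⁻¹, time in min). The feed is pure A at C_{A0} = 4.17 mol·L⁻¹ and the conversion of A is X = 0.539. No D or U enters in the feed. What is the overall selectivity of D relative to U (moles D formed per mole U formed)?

Exit C_A = C_{A0}(1−X) = 4.17×0.461 = 1.922 mol·L⁻¹.
In a CSTR the entire volume is at exit conditions, so r_D = 0.627×1.922^2 = 2.317 and r_U = 0.348×1.922^1.5 = 0.9275.
Overall selectivity = C_D/C_U = r_Dτ/(r_Uτ) = r_D/r_U = 2.50.

2.50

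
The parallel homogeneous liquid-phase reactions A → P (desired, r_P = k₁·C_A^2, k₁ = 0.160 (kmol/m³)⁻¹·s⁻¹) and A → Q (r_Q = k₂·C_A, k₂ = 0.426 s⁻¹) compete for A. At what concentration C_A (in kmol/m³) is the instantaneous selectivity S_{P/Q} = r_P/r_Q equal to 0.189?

0.503 kmol/m³

S_{P/Q} = (k₁/k₂)·C_A ⇒ C_A = S·k₂/k₁.
= 0.189×0.426/0.160 = 0.503 kmol/m³.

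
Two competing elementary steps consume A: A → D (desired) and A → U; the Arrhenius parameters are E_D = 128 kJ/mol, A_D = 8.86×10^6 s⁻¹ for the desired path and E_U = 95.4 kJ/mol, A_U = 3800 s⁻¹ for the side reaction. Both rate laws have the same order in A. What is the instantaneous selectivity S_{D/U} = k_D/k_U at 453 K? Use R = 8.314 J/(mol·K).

0.406

Since both paths have the same order in A, the concentration cancels and S_{D/U} = k_D/k_U = (A_D/A_U)·exp[(E_U−E_D)/(RT)].
(E_U−E_D)/(RT) = (95.4−128)×10³/(8.314×453) = -32600/3766 = -8.656.
k_D/k_U = (8.86×10^6/3800)·exp(-8.656) = 2332 × 1.741×10^-4 = 0.406.
Since E_D > E_U, raising the temperature improves selectivity toward D.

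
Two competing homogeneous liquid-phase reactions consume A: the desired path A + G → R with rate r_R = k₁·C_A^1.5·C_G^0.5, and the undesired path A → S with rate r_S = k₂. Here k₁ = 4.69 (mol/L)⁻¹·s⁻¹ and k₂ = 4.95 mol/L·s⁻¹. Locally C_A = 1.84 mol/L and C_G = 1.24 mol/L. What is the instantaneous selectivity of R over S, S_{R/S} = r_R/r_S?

S_{R/S} = r_R/r_S = (k₁·C_A^1.5·C_G^0.5)/(k₂) = (k₁/k₂)·C_A^1.5·C_G^0.5.
= (4.69×1.840^1.5×1.240^0.5) / (4.95) = 13.03/4.950 = 2.63.
Since the desired path is higher order in A, keeping C_A high (PFR or concentrated feed) favours R.

2.63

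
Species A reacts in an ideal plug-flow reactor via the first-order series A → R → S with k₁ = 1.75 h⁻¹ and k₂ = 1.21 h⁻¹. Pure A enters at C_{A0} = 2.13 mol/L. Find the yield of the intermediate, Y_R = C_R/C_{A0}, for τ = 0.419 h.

0.395

For first-order series with pure A initially, C_R(τ) = k₁C_{A0}/(k₂−k₁)·(e^(−k₁τ) − e^(−k₂τ)).
e^(−k₁τ) = e^(−1.75×0.419) = e^(−0.7332) = 0.4803; e^(−k₂τ) = e^(−0.5070) = 0.6023.
C_R = 1.75×2.13/(1.21−1.75) × (0.4803−0.6023) = (-6.903)×(-0.1220) = 0.8419 mol/L.
Y_R = C_R/C_{A0} = 0.8419/2.13 = 0.395.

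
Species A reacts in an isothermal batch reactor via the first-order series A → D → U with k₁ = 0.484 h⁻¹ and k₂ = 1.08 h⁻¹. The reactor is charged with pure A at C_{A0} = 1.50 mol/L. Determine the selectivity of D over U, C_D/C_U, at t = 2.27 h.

The intermediate concentration in a first-order A→B→C sequence is C_D = k₁C_{A0}(e^(−k₁t) − e^(−k₂t))/(k₂−k₁).
e^(−k₁t) = e^(−0.484×2.27) = e^(−1.099) = 0.3333; e^(−k₂t) = e^(−2.452) = 0.08616.
C_D = 0.484×1.50/(1.08−0.484) × (0.3333−0.08616) = 1.218×0.2472 = 0.3011 mol/L.
C_A = C_{A0}e^(−k₁t) = 0.5000 mol/L, so C_U = C_{A0}−C_A−C_D = 0.6990 mol/L; C_D/C_U = 0.431.

0.431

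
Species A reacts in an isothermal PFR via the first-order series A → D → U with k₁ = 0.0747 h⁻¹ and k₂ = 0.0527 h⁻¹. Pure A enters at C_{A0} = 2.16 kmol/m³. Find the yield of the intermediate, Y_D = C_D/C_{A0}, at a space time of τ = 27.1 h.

0.366

The intermediate concentration in a first-order A→B→C sequence is C_D = k₁C_{A0}(e^(−k₁τ) − e^(−k₂τ))/(k₂−k₁).
e^(−k₁τ) = e^(−0.0747×27.1) = e^(−2.024) = 0.1321; e^(−k₂τ) = e^(−1.428) = 0.2397.
C_D = 0.0747×2.16/(0.0527−0.0747) × (0.1321−0.2397) = (-7.334)×(-0.1077) = 0.7897 kmol/m³.
Y_D = C_D/C_{A0} = 0.7897/2.16 = 0.366.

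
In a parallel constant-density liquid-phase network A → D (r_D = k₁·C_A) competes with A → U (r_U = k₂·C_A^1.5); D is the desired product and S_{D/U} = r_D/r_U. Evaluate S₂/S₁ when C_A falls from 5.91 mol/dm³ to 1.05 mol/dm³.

S_{D/U} = (k₁/k₂)·C_A^-0.5, so S₂/S₁ = (C_{A,2}/C_{A,1})^-0.5.
= (1.05/5.91)^(-0.5) = (0.1777)^(-0.5) = 2.37.
Selectivity toward D rises as C_A falls — low-concentration operation is favoured.

2.37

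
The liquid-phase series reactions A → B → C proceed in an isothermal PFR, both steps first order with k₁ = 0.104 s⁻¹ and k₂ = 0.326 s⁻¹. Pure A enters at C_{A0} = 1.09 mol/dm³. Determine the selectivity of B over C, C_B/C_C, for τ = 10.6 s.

The intermediate concentration in a first-order A→B→C sequence is C_B = k₁C_{A0}(e^(−k₁τ) − e^(−k₂τ))/(k₂−k₁).
e^(−k₁τ) = e^(−0.104×10.6) = e^(−1.102) = 0.3321; e^(−k₂τ) = e^(−3.456) = 0.03157.
C_B = 0.104×1.09/(0.326−0.104) × (0.3321−0.03157) = 0.5106×0.3005 = 0.1534 mol/dm³.
C_A = C_{A0}e^(−k₁τ) = 0.3620 mol/dm³, so C_C = C_{A0}−C_A−C_B = 0.5746 mol/dm³; C_B/C_C = 0.267.

0.267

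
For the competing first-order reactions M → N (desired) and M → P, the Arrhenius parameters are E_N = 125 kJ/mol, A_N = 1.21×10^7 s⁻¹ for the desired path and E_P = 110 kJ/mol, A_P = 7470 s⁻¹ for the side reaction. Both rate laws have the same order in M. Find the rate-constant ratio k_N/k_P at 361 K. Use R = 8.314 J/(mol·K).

10.9

With equal orders, S_{N/P} = k_N/k_P = (A_N/A_P)·exp[(E_P−E_N)/(RT)].
(E_P−E_N)/(RT) = (110−125)×10³/(8.314×361) = -15000/3001 = -4.998.
k_N/k_P = (1.21×10^7/7470)·exp(-4.998) = 1620 × 0.006753 = 10.9.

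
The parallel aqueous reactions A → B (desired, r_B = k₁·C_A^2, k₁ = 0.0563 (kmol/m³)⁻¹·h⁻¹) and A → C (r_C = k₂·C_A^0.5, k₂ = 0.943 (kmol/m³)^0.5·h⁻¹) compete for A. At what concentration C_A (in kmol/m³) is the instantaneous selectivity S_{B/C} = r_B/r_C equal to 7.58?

25.3 kmol/m³

S_{B/C} = (k₁/k₂)·C_A^1.5 ⇒ C_A = (S·k₂/k₁)^(1/1.5).
= (7.58×0.943/0.0563)^(0.6667) = (127.0)^(0.6667) = 25.3 kmol/m³.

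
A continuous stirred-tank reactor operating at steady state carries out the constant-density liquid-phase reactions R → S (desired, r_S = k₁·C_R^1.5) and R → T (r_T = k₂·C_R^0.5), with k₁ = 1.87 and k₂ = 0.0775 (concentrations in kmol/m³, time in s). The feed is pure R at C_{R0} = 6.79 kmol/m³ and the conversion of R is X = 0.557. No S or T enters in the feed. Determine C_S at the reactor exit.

Exit C_R = C_{R0}(1−X) = 6.79×0.443 = 3.008 kmol/m³.
In a CSTR the entire volume is at exit conditions, so r_S = 1.87×3.008^1.5 = 9.756 and r_T = 0.0775×3.008^0.5 = 0.1344.
Fraction of consumed R going to S: r_S/(r_S+r_T) = 0.9864.
C_S = 0.9864·C_{R0}·X = 0.9864×6.79×0.557 = 3.73 kmol/m³.

3.73 kmol/m³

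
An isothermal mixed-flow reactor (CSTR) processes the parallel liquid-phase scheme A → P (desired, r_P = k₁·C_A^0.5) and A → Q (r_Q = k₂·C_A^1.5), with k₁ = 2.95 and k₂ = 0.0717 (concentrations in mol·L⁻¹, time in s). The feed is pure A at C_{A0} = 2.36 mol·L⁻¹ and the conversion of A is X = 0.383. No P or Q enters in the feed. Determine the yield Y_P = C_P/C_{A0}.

0.370

Exit C_A = C_{A0}(1−X) = 2.36×0.617 = 1.456 mol·L⁻¹.
Rates in a CSTR are evaluated at the outlet concentration: r_P = 2.95×1.456^0.5 = 3.560, r_Q = 0.0717×1.456^1.5 = 0.1260.
Fraction of consumed A going to P: r_P/(r_P+r_Q) = 0.9658.
C_P = 0.9658·C_{A0}·X = 0.9658×2.36×0.383 = 0.873 mol·L⁻¹; Y_P = C_P/C_{A0} = 0.370.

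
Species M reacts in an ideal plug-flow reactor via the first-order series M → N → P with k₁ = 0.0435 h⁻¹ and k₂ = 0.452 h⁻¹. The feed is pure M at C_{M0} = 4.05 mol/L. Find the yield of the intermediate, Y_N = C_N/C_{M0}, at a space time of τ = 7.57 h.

Solving the coupled first-order balances gives C_N(τ) = [k₁/(k₂−k₁)]·C_{M0}·(e^(−k₁τ) − e^(−k₂τ)).
e^(−k₁τ) = e^(−0.0435×7.57) = e^(−0.3293) = 0.7194; e^(−k₂τ) = e^(−3.422) = 0.03266.
C_N = 0.0435×4.05/(0.452−0.0435) × (0.7194−0.03266) = 0.4313×0.6868 = 0.2962 mol/L.
Y_N = C_N/C_{M0} = 0.2962/4.05 = 0.0731.

0.0731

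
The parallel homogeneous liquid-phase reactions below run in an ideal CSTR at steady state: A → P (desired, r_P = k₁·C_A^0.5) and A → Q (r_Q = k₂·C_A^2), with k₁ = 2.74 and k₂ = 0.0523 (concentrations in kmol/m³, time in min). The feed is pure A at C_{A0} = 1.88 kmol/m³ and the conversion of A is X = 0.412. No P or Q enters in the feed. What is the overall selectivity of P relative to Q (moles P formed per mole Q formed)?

Exit C_A = C_{A0}(1−X) = 1.88×0.588 = 1.105 kmol/m³.
A CSTR operates uniformly at the exit composition, giving r_P = 2.881 and r_Q = 0.06391 (each k·C_A^n at C_A = 1.105).
Overall selectivity = C_P/C_Q = r_Pτ/(r_Qτ) = r_P/r_Q = 45.1.

45.1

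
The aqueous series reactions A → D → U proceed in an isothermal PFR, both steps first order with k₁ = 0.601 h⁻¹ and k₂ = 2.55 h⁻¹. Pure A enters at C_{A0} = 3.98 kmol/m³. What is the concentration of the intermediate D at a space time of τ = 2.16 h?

0.330 kmol/m³

Solving the coupled first-order balances gives C_D(τ) = [k₁/(k₂−k₁)]·C_{A0}·(e^(−k₁τ) − e^(−k₂τ)).
e^(−k₁τ) = e^(−0.601×2.16) = e^(−1.298) = 0.2730; e^(−k₂τ) = e^(−5.508) = 0.004054.
C_D = 0.601×3.98/(2.55−0.601) × (0.2730−0.004054) = 1.227×0.2690 = 0.3301 kmol/m³.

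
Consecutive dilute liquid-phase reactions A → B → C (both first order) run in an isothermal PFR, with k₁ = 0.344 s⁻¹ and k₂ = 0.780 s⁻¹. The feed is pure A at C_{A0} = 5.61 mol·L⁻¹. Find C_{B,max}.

Evaluating C_B at τ_opt = ln(k₂/k₁)/(k₂−k₁) gives C_{B,max}/C_{A0} = (k₁/k₂)^[k₂/(k₂−k₁)].
= (0.344/0.780)^(0.780/(0.780−0.344)) = (0.4410)^(1.789) = 0.2312.
C_{B,max} = 0.2312×5.61 = 1.30 mol·L⁻¹.

1.30 mol·L⁻¹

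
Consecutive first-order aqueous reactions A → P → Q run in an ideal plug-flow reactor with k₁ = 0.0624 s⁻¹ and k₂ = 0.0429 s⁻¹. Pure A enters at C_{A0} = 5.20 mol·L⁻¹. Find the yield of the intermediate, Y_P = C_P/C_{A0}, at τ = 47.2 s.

Solving the coupled first-order balances gives C_P(τ) = [k₁/(k₂−k₁)]·C_{A0}·(e^(−k₁τ) − e^(−k₂τ)).
e^(−k₁τ) = e^(−0.0624×47.2) = e^(−2.945) = 0.05259; e^(−k₂τ) = e^(−2.025) = 0.1320.
C_P = 0.0624×5.20/(0.0429−0.0624) × (0.05259−0.1320) = (-16.64)×(-0.07942) = 1.322 mol·L⁻¹.
Y_P = C_P/C_{A0} = 1.322/5.20 = 0.254.

0.254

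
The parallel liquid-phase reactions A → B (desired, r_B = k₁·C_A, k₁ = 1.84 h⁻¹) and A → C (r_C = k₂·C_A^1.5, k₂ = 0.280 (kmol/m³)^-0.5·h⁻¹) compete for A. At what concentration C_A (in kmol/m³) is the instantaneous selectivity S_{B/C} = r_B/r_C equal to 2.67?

S_{B/C} = (k₁/k₂)·C_A^-0.5 ⇒ C_A = (S·k₂/k₁)^(-2).
= (2.67×0.280/1.84)^(-2) = (0.4063)^(-2) = 6.06 kmol/m³.

6.06 kmol/m³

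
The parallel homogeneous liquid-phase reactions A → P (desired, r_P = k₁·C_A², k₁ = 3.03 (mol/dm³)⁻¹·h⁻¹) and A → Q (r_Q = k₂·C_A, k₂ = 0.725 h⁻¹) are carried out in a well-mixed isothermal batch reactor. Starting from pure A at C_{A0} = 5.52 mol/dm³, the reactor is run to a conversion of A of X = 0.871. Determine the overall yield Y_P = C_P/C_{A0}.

0.793

C_A = C_{A0}(1−X) = 0.7121 mol/dm³.
Along a PFR/batch, dC_Q/dC_A = −r_Q/(r_P+r_Q) = −k₂/(k₂+k₁·C_A).
Integrating from C_{A0} to C_A: C_Q = (0.725/3.03)·ln[(0.725+3.03·5.52)/(0.725+3.03·0.712)] = 0.2393·ln(17.45/2.883) = 0.4309 mol/dm³.
Then C_P = (C_{A0}−C_A) − C_Q = 4.808 − 0.4309 = 4.377 mol/dm³.
Y_P = C_P/C_{A0} = 4.377/5.52 = 0.793.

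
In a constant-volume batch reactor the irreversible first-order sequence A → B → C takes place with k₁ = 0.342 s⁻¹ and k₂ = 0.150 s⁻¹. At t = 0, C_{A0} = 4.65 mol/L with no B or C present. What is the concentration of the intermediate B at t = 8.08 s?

Solving the coupled first-order balances gives C_B(t) = [k₁/(k₂−k₁)]·C_{A0}·(e^(−k₁t) − e^(−k₂t)).
e^(−k₁t) = e^(−0.342×8.08) = e^(−2.763) = 0.06308; e^(−k₂t) = e^(−1.212) = 0.2976.
C_B = 0.342×4.65/(0.150−0.342) × (0.06308−0.2976) = (-8.283)×(-0.2345) = 1.943 mol/L.

1.94 mol/L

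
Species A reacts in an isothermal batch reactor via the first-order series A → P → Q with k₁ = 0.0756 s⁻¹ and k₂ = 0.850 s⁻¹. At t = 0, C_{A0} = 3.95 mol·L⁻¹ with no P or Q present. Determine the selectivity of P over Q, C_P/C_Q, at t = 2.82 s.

The intermediate concentration in a first-order A→B→C sequence is C_P = k₁C_{A0}(e^(−k₁t) − e^(−k₂t))/(k₂−k₁).
e^(−k₁t) = e^(−0.0756×2.82) = e^(−0.2132) = 0.8080; e^(−k₂t) = e^(−2.397) = 0.09099.
C_P = 0.0756×3.95/(0.850−0.0756) × (0.8080−0.09099) = 0.3856×0.7170 = 0.2765 mol·L⁻¹.
C_A = C_{A0}e^(−k₁t) = 3.192 mol·L⁻¹, so C_Q = C_{A0}−C_A−C_P = 0.4819 mol·L⁻¹; C_P/C_Q = 0.574.

0.574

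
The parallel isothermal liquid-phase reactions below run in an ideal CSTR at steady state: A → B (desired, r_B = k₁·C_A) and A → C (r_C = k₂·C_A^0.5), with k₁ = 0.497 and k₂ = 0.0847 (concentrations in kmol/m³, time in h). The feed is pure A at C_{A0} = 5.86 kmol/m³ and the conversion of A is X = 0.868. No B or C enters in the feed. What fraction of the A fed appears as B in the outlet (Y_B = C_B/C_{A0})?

0.727

Exit C_A = C_{A0}(1−X) = 5.86×0.132 = 0.7735 kmol/m³.
In a CSTR the entire volume is at exit conditions, so r_B = 0.497×0.7735 = 0.3844 and r_C = 0.0847×0.7735^0.5 = 0.07449.
Fraction of consumed A going to B: r_B/(r_B+r_C) = 0.8377.
C_B = 0.8377·C_{A0}·X = 0.8377×5.86×0.868 = 4.26 kmol/m³; Y_B = C_B/C_{A0} = 0.727.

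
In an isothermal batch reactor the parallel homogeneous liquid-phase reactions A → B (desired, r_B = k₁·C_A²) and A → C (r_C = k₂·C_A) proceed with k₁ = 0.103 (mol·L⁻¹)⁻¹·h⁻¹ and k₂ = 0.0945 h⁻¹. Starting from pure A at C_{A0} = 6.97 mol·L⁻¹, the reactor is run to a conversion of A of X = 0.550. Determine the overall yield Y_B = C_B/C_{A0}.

C_A = C_{A0}(1−X) = 3.136 mol·L⁻¹.
Along a PFR/batch, dC_C/dC_A = −r_C/(r_B+r_C) = −k₂/(k₂+k₁·C_A).
Integrating from C_{A0} to C_A: C_C = (0.0945/0.103)·ln[(0.0945+0.103·6.97)/(0.0945+0.103·3.14)] = 0.9175·ln(0.8124/0.4176) = 0.6107 mol·L⁻¹.
Then C_B = (C_{A0}−C_A) − C_C = 3.834 − 0.6107 = 3.223 mol·L⁻¹.
Y_B = C_B/C_{A0} = 3.223/6.97 = 0.462.

0.462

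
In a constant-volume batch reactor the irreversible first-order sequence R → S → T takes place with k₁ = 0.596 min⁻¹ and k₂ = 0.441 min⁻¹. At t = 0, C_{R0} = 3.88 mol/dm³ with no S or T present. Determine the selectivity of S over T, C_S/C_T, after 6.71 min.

The intermediate concentration in a first-order A→B→C sequence is C_S = k₁C_{R0}(e^(−k₁t) − e^(−k₂t))/(k₂−k₁).
e^(−k₁t) = e^(−0.596×6.71) = e^(−3.999) = 0.01833; e^(−k₂t) = e^(−2.959) = 0.05187.
C_S = 0.596×3.88/(0.441−0.596) × (0.01833−0.05187) = (-14.92)×(-0.03353) = 0.5003 mol/dm³.
C_R = C_{R0}e^(−k₁t) = 0.07112 mol/dm³, so C_T = C_{R0}−C_R−C_S = 3.309 mol/dm³; C_S/C_T = 0.151.

0.151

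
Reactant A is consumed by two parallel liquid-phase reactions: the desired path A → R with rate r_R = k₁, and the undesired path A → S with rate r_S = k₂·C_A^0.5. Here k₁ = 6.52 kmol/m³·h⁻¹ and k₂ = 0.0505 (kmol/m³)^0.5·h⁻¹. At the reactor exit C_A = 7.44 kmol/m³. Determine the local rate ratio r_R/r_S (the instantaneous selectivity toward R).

S_{R/S} = r_R/r_S = (k₁)/(k₂·C_A^0.5) = (k₁/k₂)·C_A^-0.5.
= (6.52) / (0.0505×7.440^0.5) = 6.520/0.1377 = 47.3.
The undesired path is higher order in A, so low C_A (CSTR or dilute feed) favours R.

47.3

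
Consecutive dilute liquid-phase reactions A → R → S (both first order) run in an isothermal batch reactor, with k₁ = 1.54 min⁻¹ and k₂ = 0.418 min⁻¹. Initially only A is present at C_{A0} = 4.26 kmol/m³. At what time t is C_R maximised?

For first-order series the maximum of C_R occurs at t_opt = ln(k₂/k₁)/(k₂−k₁).
= ln(0.418/1.54)/(0.418−1.54) = ln(0.2714)/-1.122 = -1.304/-1.122 = 1.16 min.

1.16 min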